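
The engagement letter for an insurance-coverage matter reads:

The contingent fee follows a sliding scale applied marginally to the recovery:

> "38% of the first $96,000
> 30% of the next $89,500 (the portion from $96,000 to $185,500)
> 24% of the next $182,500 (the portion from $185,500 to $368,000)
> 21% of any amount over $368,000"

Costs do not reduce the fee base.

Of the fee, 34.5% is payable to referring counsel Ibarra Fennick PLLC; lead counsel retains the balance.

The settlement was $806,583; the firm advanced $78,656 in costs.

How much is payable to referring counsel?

Fee base is the gross recovery, $806,583; costs are reimbursed separately.
First $96,000 at 38% = $36,480.00
Next $89,500 at 30% = $26,850.00
Next $182,500 at 24% = $43,800.00
Remaining $438,583 at 21% = $92,102.43
Fee: $36,480.00 + $26,850.00 + $43,800.00 + $92,102.43 = $199,232.43
Referral share: 34.5% of $199,232.43 = $68,735.19; lead counsel retains $199,232.43 − $68,735.19 = $130,497.24.

$68,735.19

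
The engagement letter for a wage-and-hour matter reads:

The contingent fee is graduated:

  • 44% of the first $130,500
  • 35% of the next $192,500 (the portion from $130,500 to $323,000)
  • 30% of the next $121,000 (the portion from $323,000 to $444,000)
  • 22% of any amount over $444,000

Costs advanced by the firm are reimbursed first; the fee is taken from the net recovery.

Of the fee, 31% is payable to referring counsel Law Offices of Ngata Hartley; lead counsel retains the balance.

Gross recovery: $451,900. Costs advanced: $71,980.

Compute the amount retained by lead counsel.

Fee base (net of costs): $451,900 − $71,980 = $379,920
First $130,500 at 44% = $57,420.00
Next $192,500 at 35% = $67,375.00
Remaining $56,920 at 30% = $17,076.00
Fee: $57,420.00 + $67,375.00 + $17,076.00 = $141,871.00
Referral share: 31% of $141,871.00 = $43,980.01; lead counsel retains $141,871.00 − $43,980.01 = $97,890.99.

$97,890.99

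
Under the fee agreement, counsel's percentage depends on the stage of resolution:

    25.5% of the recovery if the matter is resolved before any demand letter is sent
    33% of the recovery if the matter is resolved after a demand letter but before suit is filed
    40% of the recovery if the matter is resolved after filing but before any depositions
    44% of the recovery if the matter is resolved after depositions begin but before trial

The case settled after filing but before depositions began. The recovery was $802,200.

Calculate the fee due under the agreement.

The matter settled after filing but before depositions began, so the 40% rate applies.
$802,200 × 40% = $320,880.00

$320,880.00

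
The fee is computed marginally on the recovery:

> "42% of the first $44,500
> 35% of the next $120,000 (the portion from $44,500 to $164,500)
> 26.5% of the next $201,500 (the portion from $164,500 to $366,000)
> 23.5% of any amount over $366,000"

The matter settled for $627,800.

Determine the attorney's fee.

$175,610.50

First $44,500 at 42% = $18,690.00
Next $120,000 at 35% = $42,000.00
Next $201,500 at 26.5% = $53,397.50
Remaining $261,800 at 23.5% = $61,523.00
Fee: $18,690.00 + $42,000.00 + $53,397.50 + $61,523.00 = $175,610.50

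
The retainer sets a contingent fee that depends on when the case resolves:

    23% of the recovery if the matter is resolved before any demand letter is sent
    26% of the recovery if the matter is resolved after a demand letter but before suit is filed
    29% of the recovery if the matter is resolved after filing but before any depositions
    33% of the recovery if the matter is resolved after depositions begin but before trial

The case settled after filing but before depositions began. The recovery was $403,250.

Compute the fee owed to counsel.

$116,942.50

The matter settled after filing but before depositions began, so the 29% rate applies.
$403,250 × 29% = $116,942.50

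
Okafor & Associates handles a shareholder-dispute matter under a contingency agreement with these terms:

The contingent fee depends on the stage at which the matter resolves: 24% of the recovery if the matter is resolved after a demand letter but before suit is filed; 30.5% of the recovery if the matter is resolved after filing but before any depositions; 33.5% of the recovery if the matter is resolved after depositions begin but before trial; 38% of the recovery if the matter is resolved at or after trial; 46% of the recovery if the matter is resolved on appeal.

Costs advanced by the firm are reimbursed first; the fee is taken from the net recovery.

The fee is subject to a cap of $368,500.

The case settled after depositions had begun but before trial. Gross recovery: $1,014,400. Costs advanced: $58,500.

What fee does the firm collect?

Fee base (net of costs): $1,014,400 − $58,500 = $955,900
The matter settled after depositions had begun but before trial, so the 33.5% rate applies.
$955,900 × 33.5% = $320,226.50
$320,226.50 is under the $368,500 cap.

$320,226.50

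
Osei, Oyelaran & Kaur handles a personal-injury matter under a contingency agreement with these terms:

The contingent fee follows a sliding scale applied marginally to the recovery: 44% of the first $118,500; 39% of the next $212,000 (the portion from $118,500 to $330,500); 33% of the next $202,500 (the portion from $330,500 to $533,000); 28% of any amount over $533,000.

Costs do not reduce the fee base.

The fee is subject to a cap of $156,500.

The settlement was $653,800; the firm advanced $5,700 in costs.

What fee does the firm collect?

$156,500.00

Fee base is the gross recovery, $653,800; costs are reimbursed separately.
First $118,500 at 44% = $52,140.00
Next $212,000 at 39% = $82,680.00
Next $202,500 at 33% = $66,825.00
Remaining $120,800 at 28% = $33,824.00
Fee: $52,140.00 + $82,680.00 + $66,825.00 + $33,824.00 = $235,469.00
$235,469.00 exceeds the $156,500 cap, so the fee is capped at $156,500.00.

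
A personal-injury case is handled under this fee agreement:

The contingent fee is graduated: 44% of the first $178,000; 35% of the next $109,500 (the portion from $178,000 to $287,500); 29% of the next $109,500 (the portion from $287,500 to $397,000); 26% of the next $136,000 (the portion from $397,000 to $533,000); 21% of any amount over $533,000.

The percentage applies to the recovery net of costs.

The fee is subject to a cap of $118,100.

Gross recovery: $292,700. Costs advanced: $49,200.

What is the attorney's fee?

$101,245.00

Fee base (net of costs): $292,700 − $49,200 = $243,500
First $178,000 at 44% = $78,320.00
Remaining $65,500 at 35% = $22,925.00
Fee: $78,320.00 + $22,925.00 = $101,245.00
$101,245.00 is under the $118,100 cap.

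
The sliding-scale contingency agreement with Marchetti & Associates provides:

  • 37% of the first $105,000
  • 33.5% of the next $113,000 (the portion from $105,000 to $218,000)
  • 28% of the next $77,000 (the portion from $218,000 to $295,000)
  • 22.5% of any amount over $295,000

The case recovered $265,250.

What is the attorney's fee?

$89,935.00

First $105,000 at 37% = $38,850.00
Next $113,000 at 33.5% = $37,855.00
Remaining $47,250 at 28% = $13,230.00
Fee: $38,850.00 + $37,855.00 + $13,230.00 = $89,935.00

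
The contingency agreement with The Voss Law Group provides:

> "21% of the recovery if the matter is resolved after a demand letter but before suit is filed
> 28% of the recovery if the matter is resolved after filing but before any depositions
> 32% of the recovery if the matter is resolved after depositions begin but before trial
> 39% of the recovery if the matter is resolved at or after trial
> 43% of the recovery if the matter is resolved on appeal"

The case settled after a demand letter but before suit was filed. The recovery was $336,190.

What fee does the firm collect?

$70,599.90

The matter settled after a demand letter but before suit was filed, so the 21% rate applies.
$336,190 × 21% = $70,599.90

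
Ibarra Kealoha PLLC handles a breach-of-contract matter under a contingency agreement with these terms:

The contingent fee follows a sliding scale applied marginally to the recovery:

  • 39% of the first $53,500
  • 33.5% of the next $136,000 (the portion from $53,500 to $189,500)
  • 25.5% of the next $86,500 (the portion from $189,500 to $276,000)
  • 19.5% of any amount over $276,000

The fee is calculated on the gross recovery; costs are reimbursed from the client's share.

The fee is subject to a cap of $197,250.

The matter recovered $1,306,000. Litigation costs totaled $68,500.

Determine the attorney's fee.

$197,250.00

Fee base is the gross recovery, $1,306,000; costs are reimbursed separately.
First $53,500 at 39% = $20,865.00
Next $136,000 at 33.5% = $45,560.00
Next $86,500 at 25.5% = $22,057.50
Remaining $1,030,000 at 19.5% = $200,850.00
Fee: $20,865.00 + $45,560.00 + $22,057.50 + $200,850.00 = $289,332.50
$289,332.50 exceeds the $197,250 cap, so the fee is capped at $197,250.00.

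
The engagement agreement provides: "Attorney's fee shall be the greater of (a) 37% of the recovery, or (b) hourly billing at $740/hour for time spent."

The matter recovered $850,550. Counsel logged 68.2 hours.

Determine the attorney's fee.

$314,703.50

(a) 37% of $850,550 = $314,703.50
(b) 68.2 × $740 = $50,468.00
The greater is (a): $314,703.50.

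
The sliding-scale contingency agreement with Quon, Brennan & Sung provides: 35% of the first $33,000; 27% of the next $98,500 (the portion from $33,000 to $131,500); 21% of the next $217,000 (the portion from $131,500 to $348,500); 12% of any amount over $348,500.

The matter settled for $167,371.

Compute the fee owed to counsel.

$45,677.91

First $33,000 at 35% = $11,550.00
Next $98,500 at 27% = $26,595.00
Remaining $35,871 at 21% = $7,532.91
Fee: $11,550.00 + $26,595.00 + $7,532.91 = $45,677.91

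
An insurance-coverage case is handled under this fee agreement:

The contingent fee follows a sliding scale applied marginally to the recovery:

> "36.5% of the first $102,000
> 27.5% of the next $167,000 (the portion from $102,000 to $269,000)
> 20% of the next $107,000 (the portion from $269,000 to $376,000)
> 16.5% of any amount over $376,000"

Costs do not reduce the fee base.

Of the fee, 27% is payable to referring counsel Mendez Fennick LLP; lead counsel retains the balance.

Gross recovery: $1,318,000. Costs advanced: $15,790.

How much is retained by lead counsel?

Fee base is the gross recovery, $1,318,000; costs are reimbursed separately.
First $102,000 at 36.5% = $37,230.00
Next $167,000 at 27.5% = $45,925.00
Next $107,000 at 20% = $21,400.00
Remaining $942,000 at 16.5% = $155,430.00
Fee: $37,230.00 + $45,925.00 + $21,400.00 + $155,430.00 = $259,985.00
Referral share: 27% of $259,985.00 = $70,195.95; lead counsel retains $259,985.00 − $70,195.95 = $189,789.05.

$189,789.05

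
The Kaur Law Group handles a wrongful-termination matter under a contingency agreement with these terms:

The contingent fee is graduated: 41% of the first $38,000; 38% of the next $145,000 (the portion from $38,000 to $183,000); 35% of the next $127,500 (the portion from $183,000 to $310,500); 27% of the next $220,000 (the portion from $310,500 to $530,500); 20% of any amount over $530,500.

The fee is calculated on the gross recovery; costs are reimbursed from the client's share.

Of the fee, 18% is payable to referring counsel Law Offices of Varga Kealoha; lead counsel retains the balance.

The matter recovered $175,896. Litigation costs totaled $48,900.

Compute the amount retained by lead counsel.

$55,743.99

Fee base is the gross recovery, $175,896; costs are reimbursed separately.
First $38,000 at 41% = $15,580.00
Remaining $137,896 at 38% = $52,400.48
Fee: $15,580.00 + $52,400.48 = $67,980.48
Referral share: 18% of $67,980.48 = $12,236.49; lead counsel retains $67,980.48 − $12,236.49 = $55,743.99.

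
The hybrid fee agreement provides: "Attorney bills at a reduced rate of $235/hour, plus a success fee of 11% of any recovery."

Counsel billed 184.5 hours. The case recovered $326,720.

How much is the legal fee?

Hourly: 184.5 × $235 = $43,357.50
Success fee: 11% of $326,720 = $35,939.20
Total: $43,357.50 + $35,939.20 = $79,296.70

$79,296.70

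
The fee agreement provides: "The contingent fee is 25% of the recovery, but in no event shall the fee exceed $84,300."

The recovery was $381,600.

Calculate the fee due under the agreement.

$84,300.00

25% of $381,600 = $95,400.00
That exceeds the $84,300 cap, so the fee is capped at $84,300.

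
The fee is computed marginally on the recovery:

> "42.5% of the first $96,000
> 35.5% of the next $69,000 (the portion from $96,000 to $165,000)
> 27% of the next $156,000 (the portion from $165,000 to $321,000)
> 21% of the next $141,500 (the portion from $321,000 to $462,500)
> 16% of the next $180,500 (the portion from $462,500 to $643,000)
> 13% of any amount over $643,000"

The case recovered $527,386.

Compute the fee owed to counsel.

$147,511.76

First $96,000 at 42.5% = $40,800.00
Next $69,000 at 35.5% = $24,495.00
Next $156,000 at 27% = $42,120.00
Next $141,500 at 21% = $29,715.00
Remaining $64,886 at 16% = $10,381.76
Fee: $40,800.00 + $24,495.00 + $42,120.00 + $29,715.00 + $10,381.76 = $147,511.76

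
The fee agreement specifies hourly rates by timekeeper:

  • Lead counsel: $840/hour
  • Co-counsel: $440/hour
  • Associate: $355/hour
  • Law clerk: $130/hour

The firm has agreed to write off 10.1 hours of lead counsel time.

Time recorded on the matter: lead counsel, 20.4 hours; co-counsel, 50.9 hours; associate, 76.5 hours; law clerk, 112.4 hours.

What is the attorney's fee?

Lead counsel: 20.4 × $840 = $17,136.00
Co-counsel: 50.9 × $440 = $22,396.00
Associate: 76.5 × $355 = $27,157.50
Law clerk: 112.4 × $130 = $14,612.00
Subtotal: $81,301.50
Write-off: 10.1 × $840 = $8,484.00
Total: $81,301.50 − $8,484.00 = $72,817.50

$72,817.50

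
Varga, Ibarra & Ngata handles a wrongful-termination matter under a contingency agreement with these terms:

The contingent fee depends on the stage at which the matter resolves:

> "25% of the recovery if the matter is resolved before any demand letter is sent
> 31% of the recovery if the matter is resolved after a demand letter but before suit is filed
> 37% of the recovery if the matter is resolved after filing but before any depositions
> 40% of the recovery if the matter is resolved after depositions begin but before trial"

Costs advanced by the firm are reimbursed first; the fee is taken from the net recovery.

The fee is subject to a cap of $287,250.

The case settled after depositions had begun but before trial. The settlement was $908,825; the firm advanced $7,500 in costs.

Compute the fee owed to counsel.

Fee base (net of costs): $908,825 − $7,500 = $901,325
The matter settled after depositions had begun but before trial, so the 40% rate applies.
$901,325 × 40% = $360,530.00
$360,530.00 exceeds the $287,250 cap, so the fee is capped at $287,250.00.

$287,250.00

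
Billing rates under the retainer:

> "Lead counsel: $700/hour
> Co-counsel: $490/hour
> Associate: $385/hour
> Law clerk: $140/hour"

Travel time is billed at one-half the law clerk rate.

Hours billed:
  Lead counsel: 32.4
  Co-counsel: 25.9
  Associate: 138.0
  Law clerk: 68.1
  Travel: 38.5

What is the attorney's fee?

$100,730.00

Lead counsel: 32.4 × $700 = $22,680.00
Co-counsel: 25.9 × $490 = $12,691.00
Associate: 138.0 × $385 = $53,130.00
Law clerk: 68.1 × $140 = $9,534.00
Subtotal: $22,680.00 + $12,691.00 + $53,130.00 + $9,534.00 = $98,035.00
Travel: 38.5 × ($140 ÷ 2) = 38.5 × $70.00 = $2,695.00
Total: $98,035.00 + $2,695.00 = $100,730.00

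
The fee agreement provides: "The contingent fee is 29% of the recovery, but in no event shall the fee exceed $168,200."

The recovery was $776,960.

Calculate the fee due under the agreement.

$168,200.00

29% of $776,960 = $225,318.40
That exceeds the $168,200 cap, so the fee is capped at $168,200.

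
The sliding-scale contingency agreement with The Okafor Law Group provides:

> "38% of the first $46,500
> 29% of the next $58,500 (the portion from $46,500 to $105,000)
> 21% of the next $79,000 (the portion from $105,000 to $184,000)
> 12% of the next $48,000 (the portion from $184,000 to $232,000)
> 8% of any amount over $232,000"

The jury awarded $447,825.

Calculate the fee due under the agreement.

$74,251.00

First $46,500 at 38% = $17,670.00
Next $58,500 at 29% = $16,965.00
Next $79,000 at 21% = $16,590.00
Next $48,000 at 12% = $5,760.00
Remaining $215,825 at 8% = $17,266.00
Fee: $17,670.00 + $16,965.00 + $16,590.00 + $5,760.00 + $17,266.00 = $74,251.00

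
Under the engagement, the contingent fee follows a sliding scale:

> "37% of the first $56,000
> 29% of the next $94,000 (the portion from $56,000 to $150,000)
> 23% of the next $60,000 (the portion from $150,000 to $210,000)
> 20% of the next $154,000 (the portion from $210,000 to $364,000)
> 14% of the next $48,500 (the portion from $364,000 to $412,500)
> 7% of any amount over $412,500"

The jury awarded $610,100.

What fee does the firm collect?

First $56,000 at 37% = $20,720.00
Next $94,000 at 29% = $27,260.00
Next $60,000 at 23% = $13,800.00
Next $154,000 at 20% = $30,800.00
Next $48,500 at 14% = $6,790.00
Remaining $197,600 at 7% = $13,832.00
Fee: $20,720.00 + $27,260.00 + $13,800.00 + $30,800.00 + $6,790.00 + $13,832.00 = $113,202.00

$113,202.00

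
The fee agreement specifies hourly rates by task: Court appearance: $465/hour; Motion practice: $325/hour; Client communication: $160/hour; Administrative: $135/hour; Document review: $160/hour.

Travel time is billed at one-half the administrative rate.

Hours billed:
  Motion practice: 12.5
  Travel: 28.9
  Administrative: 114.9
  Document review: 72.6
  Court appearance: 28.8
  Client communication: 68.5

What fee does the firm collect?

Court appearance: 28.8 × $465 = $13,392.00
Motion practice: 12.5 × $325 = $4,062.50
Client communication: 68.5 × $160 = $10,960.00
Administrative: 114.9 × $135 = $15,511.50
Document review: 72.6 × $160 = $11,616.00
Subtotal: $13,392.00 + $4,062.50 + $10,960.00 + $15,511.50 + $11,616.00 = $55,542.00
Travel: 28.9 × ($135 ÷ 2) = 28.9 × $67.50 = $1,950.75
Total: $55,542.00 + $1,950.75 = $57,492.75

$57,492.75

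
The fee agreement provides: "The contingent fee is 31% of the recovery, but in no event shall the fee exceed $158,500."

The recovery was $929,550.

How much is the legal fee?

31% of $929,550 = $288,160.50
That exceeds the $158,500 cap, so the fee is capped at $158,500.

$158,500.00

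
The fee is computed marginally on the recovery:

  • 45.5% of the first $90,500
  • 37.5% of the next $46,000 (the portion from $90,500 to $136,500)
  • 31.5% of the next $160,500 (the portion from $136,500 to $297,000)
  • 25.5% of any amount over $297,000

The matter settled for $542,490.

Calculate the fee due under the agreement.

$171,584.95

First $90,500 at 45.5% = $41,177.50
Next $46,000 at 37.5% = $17,250.00
Next $160,500 at 31.5% = $50,557.50
Remaining $245,490 at 25.5% = $62,599.95
Fee: $41,177.50 + $17,250.00 + $50,557.50 + $62,599.95 = $171,584.95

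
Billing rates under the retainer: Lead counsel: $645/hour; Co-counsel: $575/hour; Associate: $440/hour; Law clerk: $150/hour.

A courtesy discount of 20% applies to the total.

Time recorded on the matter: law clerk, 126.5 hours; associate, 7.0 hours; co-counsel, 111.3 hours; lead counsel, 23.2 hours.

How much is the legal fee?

Lead counsel: 23.2 × $645 = $14,964.00
Co-counsel: 111.3 × $575 = $63,997.50
Associate: 7.0 × $440 = $3,080.00
Law clerk: 126.5 × $150 = $18,975.00
Subtotal: $101,016.50
Less 20% discount: −$20,203.30
Total: $101,016.50 − $20,203.30 = $80,813.20

$80,813.20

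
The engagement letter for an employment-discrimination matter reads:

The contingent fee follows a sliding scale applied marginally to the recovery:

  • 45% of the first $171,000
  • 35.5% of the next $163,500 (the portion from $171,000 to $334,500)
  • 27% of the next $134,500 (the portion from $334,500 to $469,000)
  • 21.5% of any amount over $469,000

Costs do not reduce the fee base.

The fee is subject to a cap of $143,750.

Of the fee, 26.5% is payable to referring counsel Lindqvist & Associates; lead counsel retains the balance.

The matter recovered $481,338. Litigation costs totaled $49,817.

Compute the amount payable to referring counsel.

$38,093.75

Fee base is the gross recovery, $481,338; costs are reimbursed separately.
First $171,000 at 45% = $76,950.00
Next $163,500 at 35.5% = $58,042.50
Next $134,500 at 27% = $36,315.00
Remaining $12,338 at 21.5% = $2,652.67
Fee: $76,950.00 + $58,042.50 + $36,315.00 + $2,652.67 = $173,960.17
$173,960.17 exceeds the $143,750 cap, so the fee is capped at $143,750.00.
Referral share: 26.5% of $143,750.00 = $38,093.75; lead counsel retains $143,750.00 − $38,093.75 = $105,656.25.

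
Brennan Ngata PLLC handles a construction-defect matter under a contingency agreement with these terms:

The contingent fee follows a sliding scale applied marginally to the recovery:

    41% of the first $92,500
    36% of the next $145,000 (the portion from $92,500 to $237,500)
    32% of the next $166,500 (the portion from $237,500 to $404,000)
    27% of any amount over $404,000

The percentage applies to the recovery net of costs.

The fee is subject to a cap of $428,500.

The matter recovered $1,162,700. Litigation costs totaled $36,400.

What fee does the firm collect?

Fee base (net of costs): $1,162,700 − $36,400 = $1,126,300
First $92,500 at 41% = $37,925.00
Next $145,000 at 36% = $52,200.00
Next $166,500 at 32% = $53,280.00
Remaining $722,300 at 27% = $195,021.00
Fee: $37,925.00 + $52,200.00 + $53,280.00 + $195,021.00 = $338,426.00
$338,426.00 is under the $428,500 cap.

$338,426.00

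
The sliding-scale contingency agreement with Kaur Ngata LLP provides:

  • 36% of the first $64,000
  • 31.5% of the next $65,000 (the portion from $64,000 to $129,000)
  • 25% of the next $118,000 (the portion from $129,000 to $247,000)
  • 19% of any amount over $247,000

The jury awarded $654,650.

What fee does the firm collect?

First $64,000 at 36% = $23,040.00
Next $65,000 at 31.5% = $20,475.00
Next $118,000 at 25% = $29,500.00
Remaining $407,650 at 19% = $77,453.50
Fee: $23,040.00 + $20,475.00 + $29,500.00 + $77,453.50 = $150,468.50

$150,468.50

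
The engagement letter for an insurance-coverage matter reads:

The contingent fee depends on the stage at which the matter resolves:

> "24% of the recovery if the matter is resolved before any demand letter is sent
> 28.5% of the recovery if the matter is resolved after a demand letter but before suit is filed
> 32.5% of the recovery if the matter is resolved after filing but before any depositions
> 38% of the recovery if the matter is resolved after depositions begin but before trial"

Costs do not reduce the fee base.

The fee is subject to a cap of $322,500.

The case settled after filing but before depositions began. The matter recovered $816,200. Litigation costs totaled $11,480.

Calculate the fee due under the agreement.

Fee base is the gross recovery, $816,200; costs are reimbursed separately.
The matter settled after filing but before depositions began, so the 32.5% rate applies.
$816,200 × 32.5% = $265,265.00
$265,265.00 is under the $322,500 cap.

$265,265.00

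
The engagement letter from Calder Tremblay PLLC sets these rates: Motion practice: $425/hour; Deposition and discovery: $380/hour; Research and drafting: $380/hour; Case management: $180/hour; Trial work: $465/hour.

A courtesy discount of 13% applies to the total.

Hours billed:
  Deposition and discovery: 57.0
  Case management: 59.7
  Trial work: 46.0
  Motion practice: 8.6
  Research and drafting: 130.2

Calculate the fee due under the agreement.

Motion practice: 8.6 × $425 = $3,655.00
Deposition and discovery: 57.0 × $380 = $21,660.00
Research and drafting: 130.2 × $380 = $49,476.00
Case management: 59.7 × $180 = $10,746.00
Trial work: 46.0 × $465 = $21,390.00
Subtotal: $106,927.00
Less 13% discount: −$13,900.51
Total: $106,927.00 − $13,900.51 = $93,026.49

$93,026.49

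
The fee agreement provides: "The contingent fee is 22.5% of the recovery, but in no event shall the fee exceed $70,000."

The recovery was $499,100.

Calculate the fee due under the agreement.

$70,000.00

22.5% of $499,100 = $112,297.50
That exceeds the $70,000 cap, so the fee is capped at $70,000.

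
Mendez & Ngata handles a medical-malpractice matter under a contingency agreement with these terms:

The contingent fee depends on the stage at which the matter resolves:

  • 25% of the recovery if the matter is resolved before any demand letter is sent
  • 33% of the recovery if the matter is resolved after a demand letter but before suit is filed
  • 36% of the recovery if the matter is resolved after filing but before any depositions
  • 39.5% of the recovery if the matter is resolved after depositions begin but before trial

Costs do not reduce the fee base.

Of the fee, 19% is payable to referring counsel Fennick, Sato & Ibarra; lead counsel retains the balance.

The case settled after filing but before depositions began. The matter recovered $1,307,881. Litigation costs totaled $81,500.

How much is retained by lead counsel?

$381,378.10

Fee base is the gross recovery, $1,307,881; costs are reimbursed separately.
The matter settled after filing but before depositions began, so the 36% rate applies.
$1,307,881 × 36% = $470,837.16
Referral share: 19% of $470,837.16 = $89,459.06; lead counsel retains $470,837.16 − $89,459.06 = $381,378.10.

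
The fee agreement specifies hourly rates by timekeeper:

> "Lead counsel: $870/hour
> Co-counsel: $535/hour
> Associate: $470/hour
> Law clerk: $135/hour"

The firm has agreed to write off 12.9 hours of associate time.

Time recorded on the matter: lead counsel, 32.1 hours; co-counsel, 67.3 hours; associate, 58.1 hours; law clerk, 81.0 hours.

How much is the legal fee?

Lead counsel: 32.1 × $870 = $27,927.00
Co-counsel: 67.3 × $535 = $36,005.50
Associate: 58.1 × $470 = $27,307.00
Law clerk: 81.0 × $135 = $10,935.00
Subtotal: $102,174.50
Write-off: 12.9 × $470 = $6,063.00
Total: $102,174.50 − $6,063.00 = $96,111.50

$96,111.50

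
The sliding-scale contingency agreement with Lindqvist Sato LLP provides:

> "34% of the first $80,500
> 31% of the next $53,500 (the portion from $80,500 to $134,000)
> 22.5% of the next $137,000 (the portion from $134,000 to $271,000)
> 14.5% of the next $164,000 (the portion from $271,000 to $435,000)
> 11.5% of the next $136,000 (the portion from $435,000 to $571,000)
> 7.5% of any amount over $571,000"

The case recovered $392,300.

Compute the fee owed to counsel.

$92,368.50

First $80,500 at 34% = $27,370.00
Next $53,500 at 31% = $16,585.00
Next $137,000 at 22.5% = $30,825.00
Remaining $121,300 at 14.5% = $17,588.50
Fee: $27,370.00 + $16,585.00 + $30,825.00 + $17,588.50 = $92,368.50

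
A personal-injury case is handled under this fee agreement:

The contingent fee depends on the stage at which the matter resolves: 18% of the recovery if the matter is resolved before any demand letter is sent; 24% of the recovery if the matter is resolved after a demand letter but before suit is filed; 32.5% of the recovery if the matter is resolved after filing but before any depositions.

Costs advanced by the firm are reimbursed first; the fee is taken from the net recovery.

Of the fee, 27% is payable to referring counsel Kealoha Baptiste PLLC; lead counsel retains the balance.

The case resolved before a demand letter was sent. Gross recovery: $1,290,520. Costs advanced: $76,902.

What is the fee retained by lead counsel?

$159,469.41

Fee base (net of costs): $1,290,520 − $76,902 = $1,213,618
The matter resolved before a demand letter was sent, so the 18% rate applies.
$1,213,618 × 18% = $218,451.24
Referral share: 27% of $218,451.24 = $58,981.83; lead counsel retains $218,451.24 − $58,981.83 = $159,469.41.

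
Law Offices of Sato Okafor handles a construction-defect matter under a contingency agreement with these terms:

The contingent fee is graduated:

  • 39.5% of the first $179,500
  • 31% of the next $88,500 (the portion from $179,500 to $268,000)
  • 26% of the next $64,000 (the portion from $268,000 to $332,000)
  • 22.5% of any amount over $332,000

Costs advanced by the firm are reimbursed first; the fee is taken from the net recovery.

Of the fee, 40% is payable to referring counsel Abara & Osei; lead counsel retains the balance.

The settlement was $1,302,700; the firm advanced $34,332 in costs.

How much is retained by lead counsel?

$195,396.18

Fee base (net of costs): $1,302,700 − $34,332 = $1,268,368
First $179,500 at 39.5% = $70,902.50
Next $88,500 at 31% = $27,435.00
Next $64,000 at 26% = $16,640.00
Remaining $936,368 at 22.5% = $210,682.80
Fee: $70,902.50 + $27,435.00 + $16,640.00 + $210,682.80 = $325,660.30
Referral share: 40% of $325,660.30 = $130,264.12; lead counsel retains $325,660.30 − $130,264.12 = $195,396.18.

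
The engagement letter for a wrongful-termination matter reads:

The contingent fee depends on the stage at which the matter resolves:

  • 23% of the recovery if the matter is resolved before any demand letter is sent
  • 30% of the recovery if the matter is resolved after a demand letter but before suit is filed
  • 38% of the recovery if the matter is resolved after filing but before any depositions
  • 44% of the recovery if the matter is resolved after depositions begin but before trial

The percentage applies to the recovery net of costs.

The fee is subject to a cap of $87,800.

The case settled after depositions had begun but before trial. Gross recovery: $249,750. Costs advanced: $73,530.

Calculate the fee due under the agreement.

$77,536.80

Fee base (net of costs): $249,750 − $73,530 = $176,220
The matter settled after depositions had begun but before trial, so the 44% rate applies.
$176,220 × 44% = $77,536.80
$77,536.80 is under the $87,800 cap.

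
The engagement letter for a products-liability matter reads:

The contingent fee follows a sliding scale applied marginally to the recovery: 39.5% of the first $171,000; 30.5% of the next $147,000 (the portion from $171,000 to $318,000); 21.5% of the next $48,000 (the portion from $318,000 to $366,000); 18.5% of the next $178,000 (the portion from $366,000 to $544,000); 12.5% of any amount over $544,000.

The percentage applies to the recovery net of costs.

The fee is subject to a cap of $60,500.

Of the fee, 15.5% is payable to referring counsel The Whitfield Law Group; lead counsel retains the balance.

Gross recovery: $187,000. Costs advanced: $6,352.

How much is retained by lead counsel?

Fee base (net of costs): $187,000 − $6,352 = $180,648
First $171,000 at 39.5% = $67,545.00
Remaining $9,648 at 30.5% = $2,942.64
Fee: $67,545.00 + $2,942.64 = $70,487.64
$70,487.64 exceeds the $60,500 cap, so the fee is capped at $60,500.00.
Referral share: 15.5% of $60,500.00 = $9,377.50; lead counsel retains $60,500.00 − $9,377.50 = $51,122.50.

$51,122.50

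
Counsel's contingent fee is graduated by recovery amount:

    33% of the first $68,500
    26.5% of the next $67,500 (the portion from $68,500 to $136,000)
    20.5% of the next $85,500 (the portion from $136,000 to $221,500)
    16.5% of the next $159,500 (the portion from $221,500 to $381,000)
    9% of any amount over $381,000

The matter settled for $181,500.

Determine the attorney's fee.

First $68,500 at 33% = $22,605.00
Next $67,500 at 26.5% = $17,887.50
Remaining $45,500 at 20.5% = $9,327.50
Fee: $22,605.00 + $17,887.50 + $9,327.50 = $49,820.00

$49,820.00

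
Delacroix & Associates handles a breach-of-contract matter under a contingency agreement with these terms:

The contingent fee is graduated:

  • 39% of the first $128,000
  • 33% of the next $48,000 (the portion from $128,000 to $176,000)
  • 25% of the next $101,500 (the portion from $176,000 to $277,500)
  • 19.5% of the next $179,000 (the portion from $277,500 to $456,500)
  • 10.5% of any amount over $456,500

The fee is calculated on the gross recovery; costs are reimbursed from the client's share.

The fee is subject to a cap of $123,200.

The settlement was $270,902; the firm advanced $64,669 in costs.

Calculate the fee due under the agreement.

$89,485.50

Fee base is the gross recovery, $270,902; costs are reimbursed separately.
First $128,000 at 39% = $49,920.00
Next $48,000 at 33% = $15,840.00
Remaining $94,902 at 25% = $23,725.50
Fee: $49,920.00 + $15,840.00 + $23,725.50 = $89,485.50
$89,485.50 is under the $123,200 cap.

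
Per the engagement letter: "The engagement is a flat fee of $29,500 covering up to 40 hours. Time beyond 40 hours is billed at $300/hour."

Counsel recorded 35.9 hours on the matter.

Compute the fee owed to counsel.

$29,500.00

35.9 hours is within the 40-hour scope; only the flat fee applies.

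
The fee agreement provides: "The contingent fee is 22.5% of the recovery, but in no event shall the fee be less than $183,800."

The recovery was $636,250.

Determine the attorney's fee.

$183,800.00

22.5% of $636,250 = $143,156.25
That is below the $183,800 minimum, so the minimum applies.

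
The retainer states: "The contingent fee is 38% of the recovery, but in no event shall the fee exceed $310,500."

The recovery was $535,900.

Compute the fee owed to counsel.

$203,642.00

38% of $535,900 = $203,642.00
That is under the $310,500 cap.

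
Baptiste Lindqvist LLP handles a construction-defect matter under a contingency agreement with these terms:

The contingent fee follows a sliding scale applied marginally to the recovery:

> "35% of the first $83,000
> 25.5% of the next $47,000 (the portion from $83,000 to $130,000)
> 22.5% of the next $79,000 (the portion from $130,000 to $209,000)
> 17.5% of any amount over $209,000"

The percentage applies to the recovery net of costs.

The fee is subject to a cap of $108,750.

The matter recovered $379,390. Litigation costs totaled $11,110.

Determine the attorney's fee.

Fee base (net of costs): $379,390 − $11,110 = $368,280
First $83,000 at 35% = $29,050.00
Next $47,000 at 25.5% = $11,985.00
Next $79,000 at 22.5% = $17,775.00
Remaining $159,280 at 17.5% = $27,874.00
Fee: $29,050.00 + $11,985.00 + $17,775.00 + $27,874.00 = $86,684.00
$86,684.00 is under the $108,750 cap.

$86,684.00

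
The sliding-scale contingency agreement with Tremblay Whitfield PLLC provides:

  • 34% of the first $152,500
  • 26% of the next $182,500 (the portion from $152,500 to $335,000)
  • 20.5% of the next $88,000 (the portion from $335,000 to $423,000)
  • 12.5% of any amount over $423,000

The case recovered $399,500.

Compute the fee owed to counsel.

First $152,500 at 34% = $51,850.00
Next $182,500 at 26% = $47,450.00
Remaining $64,500 at 20.5% = $13,222.50
Fee: $51,850.00 + $47,450.00 + $13,222.50 = $112,522.50

$112,522.50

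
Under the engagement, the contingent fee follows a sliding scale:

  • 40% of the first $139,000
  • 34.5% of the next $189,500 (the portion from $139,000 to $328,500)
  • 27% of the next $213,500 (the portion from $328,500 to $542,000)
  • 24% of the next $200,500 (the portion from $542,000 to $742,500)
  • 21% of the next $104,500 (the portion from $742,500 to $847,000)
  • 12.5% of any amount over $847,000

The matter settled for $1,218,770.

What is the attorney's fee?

$295,158.75

First $139,000 at 40% = $55,600.00
Next $189,500 at 34.5% = $65,377.50
Next $213,500 at 27% = $57,645.00
Next $200,500 at 24% = $48,120.00
Next $104,500 at 21% = $21,945.00
Remaining $371,770 at 12.5% = $46,471.25
Fee: $55,600.00 + $65,377.50 + $57,645.00 + $48,120.00 + $21,945.00 + $46,471.25 = $295,158.75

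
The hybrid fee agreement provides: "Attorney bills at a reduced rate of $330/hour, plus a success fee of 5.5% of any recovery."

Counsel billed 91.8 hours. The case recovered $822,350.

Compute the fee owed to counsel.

$75,523.25

Hourly: 91.8 × $330 = $30,294.00
Success fee: 5.5% of $822,350 = $45,229.25
Total: $30,294.00 + $45,229.25 = $75,523.25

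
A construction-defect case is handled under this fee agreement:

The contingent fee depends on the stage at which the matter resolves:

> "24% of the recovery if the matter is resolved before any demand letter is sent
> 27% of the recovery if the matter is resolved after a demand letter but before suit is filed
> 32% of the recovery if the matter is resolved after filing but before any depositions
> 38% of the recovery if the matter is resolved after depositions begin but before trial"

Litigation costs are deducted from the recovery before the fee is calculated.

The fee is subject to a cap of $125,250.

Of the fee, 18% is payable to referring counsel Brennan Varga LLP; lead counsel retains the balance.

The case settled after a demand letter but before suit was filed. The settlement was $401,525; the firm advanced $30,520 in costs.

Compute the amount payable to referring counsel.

$18,030.84

Fee base (net of costs): $401,525 − $30,520 = $371,005
The matter settled after a demand letter but before suit was filed, so the 27% rate applies.
$371,005 × 27% = $100,171.35
$100,171.35 is under the $125,250 cap.
Referral share: 18% of $100,171.35 = $18,030.84; lead counsel retains $100,171.35 − $18,030.84 = $82,140.51.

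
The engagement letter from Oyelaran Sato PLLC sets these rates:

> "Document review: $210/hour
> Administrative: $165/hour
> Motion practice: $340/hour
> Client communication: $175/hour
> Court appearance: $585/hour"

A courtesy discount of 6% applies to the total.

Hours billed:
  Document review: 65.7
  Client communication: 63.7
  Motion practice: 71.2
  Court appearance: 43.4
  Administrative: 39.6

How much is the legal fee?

$76,210.97

Document review: 65.7 × $210 = $13,797.00
Administrative: 39.6 × $165 = $6,534.00
Motion practice: 71.2 × $340 = $24,208.00
Client communication: 63.7 × $175 = $11,147.50
Court appearance: 43.4 × $585 = $25,389.00
Subtotal: $81,075.50
Less 6% discount: −$4,864.53
Total: $81,075.50 − $4,864.53 = $76,210.97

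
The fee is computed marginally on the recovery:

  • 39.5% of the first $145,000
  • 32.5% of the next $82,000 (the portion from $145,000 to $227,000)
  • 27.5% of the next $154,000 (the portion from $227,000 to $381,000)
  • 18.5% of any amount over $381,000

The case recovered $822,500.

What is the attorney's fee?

$207,952.50

First $145,000 at 39.5% = $57,275.00
Next $82,000 at 32.5% = $26,650.00
Next $154,000 at 27.5% = $42,350.00
Remaining $441,500 at 18.5% = $81,677.50
Fee: $57,275.00 + $26,650.00 + $42,350.00 + $81,677.50 = $207,952.50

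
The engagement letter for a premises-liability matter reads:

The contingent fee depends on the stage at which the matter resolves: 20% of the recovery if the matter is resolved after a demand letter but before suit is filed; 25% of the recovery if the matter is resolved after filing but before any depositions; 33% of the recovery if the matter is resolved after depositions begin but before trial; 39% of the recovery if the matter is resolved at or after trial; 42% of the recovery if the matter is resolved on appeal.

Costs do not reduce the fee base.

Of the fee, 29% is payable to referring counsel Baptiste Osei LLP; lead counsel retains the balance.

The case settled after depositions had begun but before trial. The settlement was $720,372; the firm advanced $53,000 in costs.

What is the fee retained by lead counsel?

Fee base is the gross recovery, $720,372; costs are reimbursed separately.
The matter settled after depositions had begun but before trial, so the 33% rate applies.
$720,372 × 33% = $237,722.76
Referral share: 29% of $237,722.76 = $68,939.60; lead counsel retains $237,722.76 − $68,939.60 = $168,783.16.

$168,783.16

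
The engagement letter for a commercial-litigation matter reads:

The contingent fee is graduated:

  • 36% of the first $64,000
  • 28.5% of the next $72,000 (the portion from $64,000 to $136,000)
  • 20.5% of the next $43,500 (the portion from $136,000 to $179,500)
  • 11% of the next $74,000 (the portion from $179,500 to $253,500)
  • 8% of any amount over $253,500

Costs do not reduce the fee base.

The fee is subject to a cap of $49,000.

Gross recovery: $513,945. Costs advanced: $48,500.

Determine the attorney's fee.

Fee base is the gross recovery, $513,945; costs are reimbursed separately.
First $64,000 at 36% = $23,040.00
Next $72,000 at 28.5% = $20,520.00
Next $43,500 at 20.5% = $8,917.50
Next $74,000 at 11% = $8,140.00
Remaining $260,445 at 8% = $20,835.60
Fee: $23,040.00 + $20,520.00 + $8,917.50 + $8,140.00 + $20,835.60 = $81,453.10
$81,453.10 exceeds the $49,000 cap, so the fee is capped at $49,000.00.

$49,000.00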